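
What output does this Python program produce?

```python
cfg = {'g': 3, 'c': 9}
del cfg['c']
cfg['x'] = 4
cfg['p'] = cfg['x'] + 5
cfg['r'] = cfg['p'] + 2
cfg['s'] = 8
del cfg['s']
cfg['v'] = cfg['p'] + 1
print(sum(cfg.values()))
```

37

del 'c' → {'g': 3}
cfg['x'] = 4 → {'g': 3, 'x': 4}
cfg['p'] = cfg['x']+5 = 9 → {'g': 3, 'x': 4, 'p': 9}
cfg['r'] = cfg['p']+2 = 11 → {'g': 3, 'x': 4, 'p': 9, 'r': 11}
cfg['s'] = 8 → {'g': 3, 'x': 4, 'p': 9, 'r': 11, 's': 8}
del 's' → {'g': 3, 'x': 4, 'p': 9, 'r': 11}
cfg['v'] = cfg['p']+1 = 10 → {'g': 3, 'x': 4, 'p': 9, 'r': 11, 'v': 10}
sum of values = 37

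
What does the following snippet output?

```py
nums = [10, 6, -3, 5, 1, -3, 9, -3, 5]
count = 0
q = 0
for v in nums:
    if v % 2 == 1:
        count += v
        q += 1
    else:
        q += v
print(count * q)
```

253

v=10: not odd; q=10
v=6: not odd; q=16
v=-3: odd, count = 0+(-3) = -3; q=17
v=5: odd, count = (-3)+5 = 2; q=18
v=1: odd, count = 2+1 = 3; q=19
v=-3: odd, count = 3+(-3) = 0; q=20
v=9: odd, count = 0+9 = 9; q=21
v=-3: odd, count = 9+(-3) = 6; q=22
v=5: odd, count = 6+5 = 11; q=23
count*q = 11*23 = 253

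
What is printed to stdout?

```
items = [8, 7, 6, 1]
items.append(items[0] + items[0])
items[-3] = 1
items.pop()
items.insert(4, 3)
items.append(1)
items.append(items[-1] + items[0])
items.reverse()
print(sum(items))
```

30

append items[0]+items[0] = 8+8 = 16 → [8, 7, 6, 1, 16]
items[-3] = 1 → [8, 7, 1, 1, 16]
pop() removes 16 → [8, 7, 1, 1]
insert 3 at 4 → [8, 7, 1, 1, 3]
append 1 → [8, 7, 1, 1, 3, 1]
append items[-1]+items[0] = 1+8 = 9 → [8, 7, 1, 1, 3, 1, 9]
reverse → [9, 1, 3, 1, 1, 7, 8]
sum = 30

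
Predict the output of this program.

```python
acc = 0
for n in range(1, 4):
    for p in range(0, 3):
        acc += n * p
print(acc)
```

18

n=1,p=0: acc = 0+0 = 0
n=1,p=1: acc = 0+1 = 1
n=1,p=2: acc = 1+2 = 3
n=2,p=0: acc = 3+0 = 3
n=2,p=1: acc = 3+2 = 5
n=2,p=2: acc = 5+4 = 9
n=3,p=0: acc = 9+0 = 9
n=3,p=1: acc = 9+3 = 12
n=3,p=2: acc = 12+6 = 18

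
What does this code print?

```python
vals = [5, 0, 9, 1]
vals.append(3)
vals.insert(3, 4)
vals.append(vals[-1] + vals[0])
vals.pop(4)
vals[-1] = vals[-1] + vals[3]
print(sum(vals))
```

append 3 → [5, 0, 9, 1, 3]
insert 4 at 3 → [5, 0, 9, 4, 1, 3]
append vals[-1]+vals[0] = 3+5 = 8 → [5, 0, 9, 4, 1, 3, 8]
pop(4) removes 1 → [5, 0, 9, 4, 3, 8]
vals[-1] = vals[-1]+vals[3] = 8+4 = 12 → [5, 0, 9, 4, 3, 12]
sum = 33

33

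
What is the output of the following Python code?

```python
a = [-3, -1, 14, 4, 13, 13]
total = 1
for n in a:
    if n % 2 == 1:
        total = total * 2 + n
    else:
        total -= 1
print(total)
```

n=-3: odd, total = 1*2+(-3) = -1
n=-1: odd, total = (-1)*2+(-1) = -3
n=14: not odd, total = (-3)-1 = -4
n=4: not odd, total = (-4)-1 = -5
n=13: odd, total = (-5)*2+13 = 3
n=13: odd, total = 3*2+13 = 19

19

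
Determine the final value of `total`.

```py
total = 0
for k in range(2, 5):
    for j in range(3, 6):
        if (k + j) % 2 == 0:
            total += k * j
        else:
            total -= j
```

28

k=2,j=3: odd sum, total = 0-3 = -3
k=2,j=4: even sum, total = (-3)+8 = 5
k=2,j=5: odd sum, total = 5-5 = 0
k=3,j=3: even sum, total = 0+9 = 9
k=3,j=4: odd sum, total = 9-4 = 5
k=3,j=5: even sum, total = 5+15 = 20
k=4,j=3: odd sum, total = 20-3 = 17
k=4,j=4: even sum, total = 17+16 = 33
k=4,j=5: odd sum, total = 33-5 = 28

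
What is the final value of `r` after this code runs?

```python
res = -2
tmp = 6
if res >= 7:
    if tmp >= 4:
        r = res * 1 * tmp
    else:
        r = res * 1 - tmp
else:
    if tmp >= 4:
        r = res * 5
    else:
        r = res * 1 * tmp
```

-10

res=-2, tmp=6
res >= 7 is False; tmp >= 4 is True
→ r = res * 5 = -10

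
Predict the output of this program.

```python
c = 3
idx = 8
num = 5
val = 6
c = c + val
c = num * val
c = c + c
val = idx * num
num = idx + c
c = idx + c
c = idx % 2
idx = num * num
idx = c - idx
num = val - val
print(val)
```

c = 3+6 = 9
c = 5*6 = 30
c = 30+30 = 60
val = 8*5 = 40
num = 8+60 = 68
c = 8+60 = 68
c = 8%2 = 0
idx = 68*68 = 4624
idx = 0-4624 = -4624
num = 40-40 = 0

40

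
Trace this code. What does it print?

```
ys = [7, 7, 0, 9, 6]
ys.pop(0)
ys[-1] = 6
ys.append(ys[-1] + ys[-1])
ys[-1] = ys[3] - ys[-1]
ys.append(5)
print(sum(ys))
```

pop(0) removes 7 → [7, 0, 9, 6]
ys[-1] = 6 → [7, 0, 9, 6]
append ys[-1]+ys[-1] = 6+6 = 12 → [7, 0, 9, 6, 12]
ys[-1] = ys[3]-ys[-1] = 6-12 = -6 → [7, 0, 9, 6, -6]
append 5 → [7, 0, 9, 6, -6, 5]
sum = 21

21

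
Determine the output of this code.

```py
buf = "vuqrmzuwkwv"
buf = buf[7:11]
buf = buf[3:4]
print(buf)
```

slice [7:11] → 'wkwv'
slice [3:4] → 'v'

v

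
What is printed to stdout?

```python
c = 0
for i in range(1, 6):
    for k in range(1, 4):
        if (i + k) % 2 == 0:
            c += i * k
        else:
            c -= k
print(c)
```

34

i=1,k=1: even sum, c = 0+1 = 1
i=1,k=2: odd sum, c = 1-2 = -1
i=1,k=3: even sum, c = (-1)+3 = 2
i=2,k=1: odd sum, c = 2-1 = 1
i=2,k=2: even sum, c = 1+4 = 5
i=2,k=3: odd sum, c = 5-3 = 2
i=3,k=1: even sum, c = 2+3 = 5
i=3,k=2: odd sum, c = 5-2 = 3
i=3,k=3: even sum, c = 3+9 = 12
i=4,k=1: odd sum, c = 12-1 = 11
i=4,k=2: even sum, c = 11+8 = 19
i=4,k=3: odd sum, c = 19-3 = 16
i=5,k=1: even sum, c = 16+5 = 21
i=5,k=2: odd sum, c = 21-2 = 19
i=5,k=3: even sum, c = 19+15 = 34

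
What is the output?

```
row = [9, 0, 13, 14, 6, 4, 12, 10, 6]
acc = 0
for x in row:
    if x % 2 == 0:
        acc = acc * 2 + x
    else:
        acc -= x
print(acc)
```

x=9: not even, acc = 0-9 = -9
x=0: even, acc = (-9)*2+0 = -18
x=13: not even, acc = (-18)-13 = -31
x=14: even, acc = (-31)*2+14 = -48
x=6: even, acc = (-48)*2+6 = -90
x=4: even, acc = (-90)*2+4 = -176
x=12: even, acc = (-176)*2+12 = -340
x=10: even, acc = (-340)*2+10 = -670
x=6: even, acc = (-670)*2+6 = -1334

-1334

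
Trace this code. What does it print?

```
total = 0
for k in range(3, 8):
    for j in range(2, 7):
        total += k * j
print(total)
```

500

k=3,j=2: total = 0+6 = 6
k=3,j=3: total = 6+9 = 15
k=3,j=4: total = 15+12 = 27
k=3,j=5: total = 27+15 = 42
k=3,j=6: total = 42+18 = 60
k=4,j=2: total = 60+8 = 68
k=4,j=3: total = 68+12 = 80
k=4,j=4: total = 80+16 = 96
k=4,j=5: total = 96+20 = 116
k=4,j=6: total = 116+24 = 140
k=5,j=2: total = 140+10 = 150
k=5,j=3: total = 150+15 = 165
k=5,j=4: total = 165+20 = 185
k=5,j=5: total = 185+25 = 210
k=5,j=6: total = 210+30 = 240
k=6,j=2: total = 240+12 = 252
k=6,j=3: total = 252+18 = 270
k=6,j=4: total = 270+24 = 294
k=6,j=5: total = 294+30 = 324
k=6,j=6: total = 324+36 = 360
k=7,j=2: total = 360+14 = 374
k=7,j=3: total = 374+21 = 395
k=7,j=4: total = 395+28 = 423
k=7,j=5: total = 423+35 = 458
k=7,j=6: total = 458+42 = 500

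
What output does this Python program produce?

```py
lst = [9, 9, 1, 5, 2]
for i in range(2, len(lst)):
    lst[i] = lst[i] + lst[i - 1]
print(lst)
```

[9, 9, 10, 15, 17]

i=2: lst[2] = 1+9 = 10 → [9, 9, 10, 5, 2]
i=3: lst[3] = 5+10 = 15 → [9, 9, 10, 15, 2]
i=4: lst[4] = 2+15 = 17 → [9, 9, 10, 15, 17]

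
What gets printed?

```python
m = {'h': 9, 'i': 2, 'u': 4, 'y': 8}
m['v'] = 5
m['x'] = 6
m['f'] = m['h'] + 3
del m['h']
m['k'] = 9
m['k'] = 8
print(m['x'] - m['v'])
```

m['v'] = 5 → {'h': 9, 'i': 2, 'u': 4, 'y': 8, 'v': 5}
m['x'] = 6 → {'h': 9, 'i': 2, 'u': 4, 'y': 8, 'v': 5, 'x': 6}
m['f'] = m['h']+3 = 12 → {'h': 9, 'i': 2, 'u': 4, 'y': 8, 'v': 5, 'x': 6, 'f': 12}
del 'h' → {'i': 2, 'u': 4, 'y': 8, 'v': 5, 'x': 6, 'f': 12}
m['k'] = 9 → {'i': 2, 'u': 4, 'y': 8, 'v': 5, 'x': 6, 'f': 12, 'k': 9}
m['k'] = 8 → {'i': 2, 'u': 4, 'y': 8, 'v': 5, 'x': 6, 'f': 12, 'k': 8}
m['x']-m['v'] = 6-5 = 1

1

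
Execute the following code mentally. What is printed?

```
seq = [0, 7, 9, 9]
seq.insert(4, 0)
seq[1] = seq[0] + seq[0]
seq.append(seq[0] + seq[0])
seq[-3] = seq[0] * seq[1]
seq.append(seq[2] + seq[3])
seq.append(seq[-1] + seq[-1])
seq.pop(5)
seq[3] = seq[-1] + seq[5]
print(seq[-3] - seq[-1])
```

insert 0 at 4 → [0, 7, 9, 9, 0]
seq[1] = seq[0]+seq[0] = 0+0 = 0 → [0, 0, 9, 9, 0]
append seq[0]+seq[0] = 0+0 = 0 → [0, 0, 9, 9, 0, 0]
seq[-3] = seq[0]*seq[1] = 0*0 = 0 → [0, 0, 9, 0, 0, 0]
append seq[2]+seq[3] = 9+0 = 9 → [0, 0, 9, 0, 0, 0, 9]
append seq[-1]+seq[-1] = 9+9 = 18 → [0, 0, 9, 0, 0, 0, 9, 18]
pop(5) removes 0 → [0, 0, 9, 0, 0, 9, 18]
seq[3] = seq[-1]+seq[5] = 18+9 = 27 → [0, 0, 9, 27, 0, 9, 18]
seq[-3]-seq[-1] = 0-18 = -18

-18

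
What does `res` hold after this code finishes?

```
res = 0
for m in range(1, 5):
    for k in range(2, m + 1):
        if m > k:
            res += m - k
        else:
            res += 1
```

m=2,k=2: not 2>2, res = 0+1 = 1
m=3,k=2: 3>2, res = 1+1 = 2
m=3,k=3: not 3>3, res = 2+1 = 3
m=4,k=2: 4>2, res = 3+2 = 5
m=4,k=3: 4>3, res = 5+1 = 6
m=4,k=4: not 4>4, res = 6+1 = 7

7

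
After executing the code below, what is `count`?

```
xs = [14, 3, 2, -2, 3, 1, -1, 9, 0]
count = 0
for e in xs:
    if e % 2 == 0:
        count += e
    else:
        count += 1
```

19

e=14: even, count = 0+14 = 14
e=3: not even, count = 14+1 = 15
e=2: even, count = 15+2 = 17
e=-2: even, count = 17+(-2) = 15
e=3: not even, count = 15+1 = 16
e=1: not even, count = 16+1 = 17
e=-1: not even, count = 17+1 = 18
e=9: not even, count = 18+1 = 19
e=0: even, count = 19+0 = 19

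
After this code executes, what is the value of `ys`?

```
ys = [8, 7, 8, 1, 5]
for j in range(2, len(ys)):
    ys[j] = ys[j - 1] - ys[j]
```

[8, 7, -1, -2, -7]

j=2: ys[2] = 7-8 = -1 → [8, 7, -1, 1, 5]
j=3: ys[3] = (-1)-1 = -2 → [8, 7, -1, -2, 5]
j=4: ys[4] = (-2)-5 = -7 → [8, 7, -1, -2, -7]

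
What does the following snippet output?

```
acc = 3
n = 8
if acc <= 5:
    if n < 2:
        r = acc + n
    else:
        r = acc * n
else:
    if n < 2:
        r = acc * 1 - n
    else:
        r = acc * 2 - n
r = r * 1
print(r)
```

24

acc=3, n=8
acc <= 5 is True; n < 2 is False
→ r = acc * n = 24
r = 24*1 = 24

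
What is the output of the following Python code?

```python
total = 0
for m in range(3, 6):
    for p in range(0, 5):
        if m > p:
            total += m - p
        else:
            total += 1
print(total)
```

34

m=3,p=0: 3>0, total = 0+3 = 3
m=3,p=1: 3>1, total = 3+2 = 5
m=3,p=2: 3>2, total = 5+1 = 6
m=3,p=3: not 3>3, total = 6+1 = 7
m=3,p=4: not 3>4, total = 7+1 = 8
m=4,p=0: 4>0, total = 8+4 = 12
m=4,p=1: 4>1, total = 12+3 = 15
m=4,p=2: 4>2, total = 15+2 = 17
m=4,p=3: 4>3, total = 17+1 = 18
m=4,p=4: not 4>4, total = 18+1 = 19
m=5,p=0: 5>0, total = 19+5 = 24
m=5,p=1: 5>1, total = 24+4 = 28
m=5,p=2: 5>2, total = 28+3 = 31
m=5,p=3: 5>3, total = 31+2 = 33
m=5,p=4: 5>4, total = 33+1 = 34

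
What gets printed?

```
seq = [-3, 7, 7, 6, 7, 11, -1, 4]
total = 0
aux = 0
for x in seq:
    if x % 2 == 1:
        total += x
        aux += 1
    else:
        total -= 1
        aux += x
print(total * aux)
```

x=-3: odd, total = 0+(-3) = -3; aux=1
x=7: odd, total = (-3)+7 = 4; aux=2
x=7: odd, total = 4+7 = 11; aux=3
x=6: not odd, total = 11-1 = 10; aux=9
x=7: odd, total = 10+7 = 17; aux=10
x=11: odd, total = 17+11 = 28; aux=11
x=-1: odd, total = 28+(-1) = 27; aux=12
x=4: not odd, total = 27-1 = 26; aux=16
total*aux = 26*16 = 416

416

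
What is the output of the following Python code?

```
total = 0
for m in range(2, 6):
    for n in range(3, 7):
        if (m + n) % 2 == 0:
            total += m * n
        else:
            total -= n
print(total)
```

m=2,n=3: odd sum, total = 0-3 = -3
m=2,n=4: even sum, total = (-3)+8 = 5
m=2,n=5: odd sum, total = 5-5 = 0
m=2,n=6: even sum, total = 0+12 = 12
m=3,n=3: even sum, total = 12+9 = 21
m=3,n=4: odd sum, total = 21-4 = 17
m=3,n=5: even sum, total = 17+15 = 32
m=3,n=6: odd sum, total = 32-6 = 26
m=4,n=3: odd sum, total = 26-3 = 23
m=4,n=4: even sum, total = 23+16 = 39
m=4,n=5: odd sum, total = 39-5 = 34
m=4,n=6: even sum, total = 34+24 = 58
m=5,n=3: even sum, total = 58+15 = 73
m=5,n=4: odd sum, total = 73-4 = 69
m=5,n=5: even sum, total = 69+25 = 94
m=5,n=6: odd sum, total = 94-6 = 88

88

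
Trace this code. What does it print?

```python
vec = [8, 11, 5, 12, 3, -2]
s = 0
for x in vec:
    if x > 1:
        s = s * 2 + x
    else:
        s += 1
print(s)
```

264

x=8: >1, s = 0*2+8 = 8
x=11: >1, s = 8*2+11 = 27
x=5: >1, s = 27*2+5 = 59
x=12: >1, s = 59*2+12 = 130
x=3: >1, s = 130*2+3 = 263
x=-2: not >1, s = 263+1 = 264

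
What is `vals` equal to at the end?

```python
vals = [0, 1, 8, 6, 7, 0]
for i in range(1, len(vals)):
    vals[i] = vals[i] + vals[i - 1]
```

[0, 1, 9, 15, 22, 22]

i=1: vals[1] = 1+0 = 1 → [0, 1, 8, 6, 7, 0]
i=2: vals[2] = 8+1 = 9 → [0, 1, 9, 6, 7, 0]
i=3: vals[3] = 6+9 = 15 → [0, 1, 9, 15, 7, 0]
i=4: vals[4] = 7+15 = 22 → [0, 1, 9, 15, 22, 0]
i=5: vals[5] = 0+22 = 22 → [0, 1, 9, 15, 22, 22]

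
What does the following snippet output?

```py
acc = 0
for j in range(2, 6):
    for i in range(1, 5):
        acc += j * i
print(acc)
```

140

j=2,i=1: acc = 0+2 = 2
j=2,i=2: acc = 2+4 = 6
j=2,i=3: acc = 6+6 = 12
j=2,i=4: acc = 12+8 = 20
j=3,i=1: acc = 20+3 = 23
j=3,i=2: acc = 23+6 = 29
j=3,i=3: acc = 29+9 = 38
j=3,i=4: acc = 38+12 = 50
j=4,i=1: acc = 50+4 = 54
j=4,i=2: acc = 54+8 = 62
j=4,i=3: acc = 62+12 = 74
j=4,i=4: acc = 74+16 = 90
j=5,i=1: acc = 90+5 = 95
j=5,i=2: acc = 95+10 = 105
j=5,i=3: acc = 105+15 = 120
j=5,i=4: acc = 120+20 = 140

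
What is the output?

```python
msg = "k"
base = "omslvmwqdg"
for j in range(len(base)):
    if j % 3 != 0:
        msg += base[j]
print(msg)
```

j=0: skip
j=1: add 'm' → 'km'
j=2: add 's' → 'kms'
j=3: skip
j=4: add 'v' → 'kmsv'
j=5: add 'm' → 'kmsvm'
j=6: skip
j=7: add 'q' → 'kmsvmq'
j=8: add 'd' → 'kmsvmqd'
j=9: skip

kmsvmqd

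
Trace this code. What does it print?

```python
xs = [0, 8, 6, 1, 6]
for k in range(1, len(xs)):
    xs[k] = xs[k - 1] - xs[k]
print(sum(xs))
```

-58

k=1: xs[1] = 0-8 = -8 → [0, -8, 6, 1, 6]
k=2: xs[2] = (-8)-6 = -14 → [0, -8, -14, 1, 6]
k=3: xs[3] = (-14)-1 = -15 → [0, -8, -14, -15, 6]
k=4: xs[4] = (-15)-6 = -21 → [0, -8, -14, -15, -21]
sum = -58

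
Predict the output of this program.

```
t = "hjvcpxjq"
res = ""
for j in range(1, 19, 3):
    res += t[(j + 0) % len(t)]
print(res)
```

jpqvxh

j=1: add t[1]='j' → 'j'
j=4: add t[4]='p' → 'jp'
j=7: add t[7]='q' → 'jpq'
j=10: add t[2]='v' → 'jpqv'
j=13: add t[5]='x' → 'jpqvx'
j=16: add t[0]='h' → 'jpqvxh'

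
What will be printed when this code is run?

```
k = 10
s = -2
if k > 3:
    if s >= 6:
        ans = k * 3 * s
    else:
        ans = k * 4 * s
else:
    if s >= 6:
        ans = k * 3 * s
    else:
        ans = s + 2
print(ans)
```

-80

k=10, s=-2
k > 3 is True; s >= 6 is False
→ ans = k * 4 * s = -80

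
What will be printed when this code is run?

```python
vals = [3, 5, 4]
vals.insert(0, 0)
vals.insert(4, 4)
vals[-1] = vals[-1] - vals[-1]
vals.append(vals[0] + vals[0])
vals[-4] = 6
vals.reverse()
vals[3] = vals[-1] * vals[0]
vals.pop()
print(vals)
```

insert 0 at 0 → [0, 3, 5, 4]
insert 4 at 4 → [0, 3, 5, 4, 4]
vals[-1] = vals[-1]-vals[-1] = 4-4 = 0 → [0, 3, 5, 4, 0]
append vals[0]+vals[0] = 0+0 = 0 → [0, 3, 5, 4, 0, 0]
vals[-4] = 6 → [0, 3, 6, 4, 0, 0]
reverse → [0, 0, 4, 6, 3, 0]
vals[3] = vals[-1]*vals[0] = 0*0 = 0 → [0, 0, 4, 0, 3, 0]
pop() removes 0 → [0, 0, 4, 0, 3]

[0, 0, 4, 0, 3]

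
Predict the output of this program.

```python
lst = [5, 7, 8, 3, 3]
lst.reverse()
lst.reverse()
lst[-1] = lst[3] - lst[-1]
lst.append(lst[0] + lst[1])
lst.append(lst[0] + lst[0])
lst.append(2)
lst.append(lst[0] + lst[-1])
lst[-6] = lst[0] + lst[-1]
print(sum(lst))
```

reverse → [3, 3, 8, 7, 5]
reverse → [5, 7, 8, 3, 3]
lst[-1] = lst[3]-lst[-1] = 3-3 = 0 → [5, 7, 8, 3, 0]
append lst[0]+lst[1] = 5+7 = 12 → [5, 7, 8, 3, 0, 12]
append lst[0]+lst[0] = 5+5 = 10 → [5, 7, 8, 3, 0, 12, 10]
append 2 → [5, 7, 8, 3, 0, 12, 10, 2]
append lst[0]+lst[-1] = 5+2 = 7 → [5, 7, 8, 3, 0, 12, 10, 2, 7]
lst[-6] = lst[0]+lst[-1] = 5+7 = 12 → [5, 7, 8, 12, 0, 12, 10, 2, 7]
sum = 63

63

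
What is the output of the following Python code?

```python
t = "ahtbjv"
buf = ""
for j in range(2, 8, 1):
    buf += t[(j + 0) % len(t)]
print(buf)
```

tbjvah

j=2: add t[2]='t' → 't'
j=3: add t[3]='b' → 'tb'
j=4: add t[4]='j' → 'tbj'
j=5: add t[5]='v' → 'tbjv'
j=6: add t[0]='a' → 'tbjva'
j=7: add t[1]='h' → 'tbjvah'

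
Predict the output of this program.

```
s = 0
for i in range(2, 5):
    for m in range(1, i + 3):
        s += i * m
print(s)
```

149

i=2,m=1: s = 0+2 = 2
i=2,m=2: s = 2+4 = 6
i=2,m=3: s = 6+6 = 12
i=2,m=4: s = 12+8 = 20
i=3,m=1: s = 20+3 = 23
i=3,m=2: s = 23+6 = 29
i=3,m=3: s = 29+9 = 38
i=3,m=4: s = 38+12 = 50
i=3,m=5: s = 50+15 = 65
i=4,m=1: s = 65+4 = 69
i=4,m=2: s = 69+8 = 77
i=4,m=3: s = 77+12 = 89
i=4,m=4: s = 89+16 = 105
i=4,m=5: s = 105+20 = 125
i=4,m=6: s = 125+24 = 149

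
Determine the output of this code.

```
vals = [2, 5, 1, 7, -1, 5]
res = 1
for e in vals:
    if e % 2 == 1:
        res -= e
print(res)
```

-16

e=2: not odd
e=5: odd, res = 1-5 = -4
e=1: odd, res = (-4)-1 = -5
e=7: odd, res = (-5)-7 = -12
e=-1: odd, res = (-12)-(-1) = -11
e=5: odd, res = (-11)-5 = -16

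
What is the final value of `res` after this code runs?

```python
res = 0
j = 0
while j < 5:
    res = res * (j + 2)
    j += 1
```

j=0: res = 0*2 = 0
j=1: res = 0*3 = 0
j=2: res = 0*4 = 0
j=3: res = 0*5 = 0
j=4: res = 0*6 = 0

0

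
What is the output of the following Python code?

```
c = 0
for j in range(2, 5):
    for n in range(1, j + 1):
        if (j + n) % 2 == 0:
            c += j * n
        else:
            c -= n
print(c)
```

j=2,n=1: odd sum, c = 0-1 = -1
j=2,n=2: even sum, c = (-1)+4 = 3
j=3,n=1: even sum, c = 3+3 = 6
j=3,n=2: odd sum, c = 6-2 = 4
j=3,n=3: even sum, c = 4+9 = 13
j=4,n=1: odd sum, c = 13-1 = 12
j=4,n=2: even sum, c = 12+8 = 20
j=4,n=3: odd sum, c = 20-3 = 17
j=4,n=4: even sum, c = 17+16 = 33

33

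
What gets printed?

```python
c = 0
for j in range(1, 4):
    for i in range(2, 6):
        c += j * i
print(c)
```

84

j=1,i=2: c = 0+2 = 2
j=1,i=3: c = 2+3 = 5
j=1,i=4: c = 5+4 = 9
j=1,i=5: c = 9+5 = 14
j=2,i=2: c = 14+4 = 18
j=2,i=3: c = 18+6 = 24
j=2,i=4: c = 24+8 = 32
j=2,i=5: c = 32+10 = 42
j=3,i=2: c = 42+6 = 48
j=3,i=3: c = 48+9 = 57
j=3,i=4: c = 57+12 = 69
j=3,i=5: c = 69+15 = 84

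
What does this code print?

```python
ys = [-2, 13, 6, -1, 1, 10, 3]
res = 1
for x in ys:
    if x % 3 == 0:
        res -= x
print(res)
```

x=-2: not %3==0
x=13: not %3==0
x=6: %3==0, res = 1-6 = -5
x=-1: not %3==0
x=1: not %3==0
x=10: not %3==0
x=3: %3==0, res = (-5)-3 = -8

-8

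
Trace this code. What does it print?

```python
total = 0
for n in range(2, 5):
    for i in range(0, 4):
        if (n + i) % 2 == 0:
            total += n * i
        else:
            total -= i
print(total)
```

14

n=2,i=0: even sum, total = 0+0 = 0
n=2,i=1: odd sum, total = 0-1 = -1
n=2,i=2: even sum, total = (-1)+4 = 3
n=2,i=3: odd sum, total = 3-3 = 0
n=3,i=0: odd sum, total = 0-0 = 0
n=3,i=1: even sum, total = 0+3 = 3
n=3,i=2: odd sum, total = 3-2 = 1
n=3,i=3: even sum, total = 1+9 = 10
n=4,i=0: even sum, total = 10+0 = 10
n=4,i=1: odd sum, total = 10-1 = 9
n=4,i=2: even sum, total = 9+8 = 17
n=4,i=3: odd sum, total = 17-3 = 14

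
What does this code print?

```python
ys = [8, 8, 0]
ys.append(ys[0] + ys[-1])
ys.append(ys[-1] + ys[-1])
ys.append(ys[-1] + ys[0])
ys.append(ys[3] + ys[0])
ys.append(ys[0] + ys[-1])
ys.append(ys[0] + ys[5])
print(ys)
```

append ys[0]+ys[-1] = 8+0 = 8 → [8, 8, 0, 8]
append ys[-1]+ys[-1] = 8+8 = 16 → [8, 8, 0, 8, 16]
append ys[-1]+ys[0] = 16+8 = 24 → [8, 8, 0, 8, 16, 24]
append ys[3]+ys[0] = 8+8 = 16 → [8, 8, 0, 8, 16, 24, 16]
append ys[0]+ys[-1] = 8+16 = 24 → [8, 8, 0, 8, 16, 24, 16, 24]
append ys[0]+ys[5] = 8+24 = 32 → [8, 8, 0, 8, 16, 24, 16, 24, 32]

[8, 8, 0, 8, 16, 24, 16, 24, 32]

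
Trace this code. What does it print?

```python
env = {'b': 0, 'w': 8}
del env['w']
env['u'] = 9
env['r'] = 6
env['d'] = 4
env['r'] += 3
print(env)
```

del 'w' → {'b': 0}
env['u'] = 9 → {'b': 0, 'u': 9}
env['r'] = 6 → {'b': 0, 'u': 9, 'r': 6}
env['d'] = 4 → {'b': 0, 'u': 9, 'r': 6, 'd': 4}
env['r'] = 6+3 = 9 → {'b': 0, 'u': 9, 'r': 9, 'd': 4}

{'b': 0, 'u': 9, 'r': 9, 'd': 4}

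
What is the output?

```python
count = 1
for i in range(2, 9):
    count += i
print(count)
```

i=2: count = 1+2 = 3
i=3: count = 3+3 = 6
i=4: count = 6+4 = 10
i=5: count = 10+5 = 15
i=6: count = 15+6 = 21
i=7: count = 21+7 = 28
i=8: count = 28+8 = 36

36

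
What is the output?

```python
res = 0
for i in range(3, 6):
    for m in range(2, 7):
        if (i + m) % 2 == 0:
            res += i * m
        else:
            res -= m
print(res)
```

80

i=3,m=2: odd sum, res = 0-2 = -2
i=3,m=3: even sum, res = (-2)+9 = 7
i=3,m=4: odd sum, res = 7-4 = 3
i=3,m=5: even sum, res = 3+15 = 18
i=3,m=6: odd sum, res = 18-6 = 12
i=4,m=2: even sum, res = 12+8 = 20
i=4,m=3: odd sum, res = 20-3 = 17
i=4,m=4: even sum, res = 17+16 = 33
i=4,m=5: odd sum, res = 33-5 = 28
i=4,m=6: even sum, res = 28+24 = 52
i=5,m=2: odd sum, res = 52-2 = 50
i=5,m=3: even sum, res = 50+15 = 65
i=5,m=4: odd sum, res = 65-4 = 61
i=5,m=5: even sum, res = 61+25 = 86
i=5,m=6: odd sum, res = 86-6 = 80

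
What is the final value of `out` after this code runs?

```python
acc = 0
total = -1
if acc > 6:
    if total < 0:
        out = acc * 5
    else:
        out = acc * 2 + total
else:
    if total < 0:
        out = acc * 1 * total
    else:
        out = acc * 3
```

0

acc=0, total=-1
acc > 6 is False; total < 0 is True
→ out = acc * 1 * total = 0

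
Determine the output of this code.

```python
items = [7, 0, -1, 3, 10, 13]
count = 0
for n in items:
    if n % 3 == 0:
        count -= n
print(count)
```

-3

n=7: not %3==0
n=0: %3==0, count = 0-0 = 0
n=-1: not %3==0
n=3: %3==0, count = 0-3 = -3
n=10: not %3==0
n=13: not %3==0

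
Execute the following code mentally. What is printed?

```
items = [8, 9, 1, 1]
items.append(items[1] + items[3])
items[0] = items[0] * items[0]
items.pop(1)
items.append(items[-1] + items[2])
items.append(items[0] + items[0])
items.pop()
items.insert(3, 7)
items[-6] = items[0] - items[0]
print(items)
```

append items[1]+items[3] = 9+1 = 10 → [8, 9, 1, 1, 10]
items[0] = items[0]*items[0] = 8*8 = 64 → [64, 9, 1, 1, 10]
pop(1) removes 9 → [64, 1, 1, 10]
append items[-1]+items[2] = 10+1 = 11 → [64, 1, 1, 10, 11]
append items[0]+items[0] = 64+64 = 128 → [64, 1, 1, 10, 11, 128]
pop() removes 128 → [64, 1, 1, 10, 11]
insert 7 at 3 → [64, 1, 1, 7, 10, 11]
items[-6] = items[0]-items[0] = 64-64 = 0 → [0, 1, 1, 7, 10, 11]

[0, 1, 1, 7, 10, 11]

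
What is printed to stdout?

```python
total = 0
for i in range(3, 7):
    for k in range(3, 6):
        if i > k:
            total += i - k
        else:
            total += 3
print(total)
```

i=3,k=3: not 3>3, total = 0+3 = 3
i=3,k=4: not 3>4, total = 3+3 = 6
i=3,k=5: not 3>5, total = 6+3 = 9
i=4,k=3: 4>3, total = 9+1 = 10
i=4,k=4: not 4>4, total = 10+3 = 13
i=4,k=5: not 4>5, total = 13+3 = 16
i=5,k=3: 5>3, total = 16+2 = 18
i=5,k=4: 5>4, total = 18+1 = 19
i=5,k=5: not 5>5, total = 19+3 = 22
i=6,k=3: 6>3, total = 22+3 = 25
i=6,k=4: 6>4, total = 25+2 = 27
i=6,k=5: 6>5, total = 27+1 = 28

28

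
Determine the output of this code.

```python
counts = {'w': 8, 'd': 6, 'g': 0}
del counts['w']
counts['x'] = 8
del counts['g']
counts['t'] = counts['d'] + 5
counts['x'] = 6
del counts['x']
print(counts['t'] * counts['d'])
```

66

del 'w' → {'d': 6, 'g': 0}
counts['x'] = 8 → {'d': 6, 'g': 0, 'x': 8}
del 'g' → {'d': 6, 'x': 8}
counts['t'] = counts['d']+5 = 11 → {'d': 6, 'x': 8, 't': 11}
counts['x'] = 6 → {'d': 6, 'x': 6, 't': 11}
del 'x' → {'d': 6, 't': 11}
counts['t']*counts['d'] = 11*6 = 66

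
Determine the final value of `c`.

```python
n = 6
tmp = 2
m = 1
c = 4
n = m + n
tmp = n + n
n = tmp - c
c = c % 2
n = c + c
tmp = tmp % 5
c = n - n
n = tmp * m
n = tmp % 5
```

0

n = 1+6 = 7
tmp = 7+7 = 14
n = 14-4 = 10
c = 4%2 = 0
n = 0+0 = 0
tmp = 14%5 = 4
c = 0-0 = 0
n = 4*1 = 4
n = 4%5 = 4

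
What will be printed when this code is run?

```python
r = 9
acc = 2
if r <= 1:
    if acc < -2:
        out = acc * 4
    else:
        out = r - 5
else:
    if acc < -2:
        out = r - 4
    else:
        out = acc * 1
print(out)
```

2

r=9, acc=2
r <= 1 is False; acc < -2 is False
→ out = acc * 1 = 2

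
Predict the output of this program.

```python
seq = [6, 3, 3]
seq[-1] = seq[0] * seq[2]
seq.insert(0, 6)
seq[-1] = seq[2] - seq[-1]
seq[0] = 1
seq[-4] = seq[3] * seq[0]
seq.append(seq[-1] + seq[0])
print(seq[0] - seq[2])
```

-18

seq[-1] = seq[0]*seq[2] = 6*3 = 18 → [6, 3, 18]
insert 6 at 0 → [6, 6, 3, 18]
seq[-1] = seq[2]-seq[-1] = 3-18 = -15 → [6, 6, 3, -15]
seq[0] = 1 → [1, 6, 3, -15]
seq[-4] = seq[3]*seq[0] = (-15)*1 = -15 → [-15, 6, 3, -15]
append seq[-1]+seq[0] = (-15)+(-15) = -30 → [-15, 6, 3, -15, -30]
seq[0]-seq[2] = (-15)-3 = -18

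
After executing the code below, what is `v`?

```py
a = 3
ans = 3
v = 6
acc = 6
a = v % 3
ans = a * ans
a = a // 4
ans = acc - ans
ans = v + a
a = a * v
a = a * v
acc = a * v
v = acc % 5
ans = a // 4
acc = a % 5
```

0

a = 6%3 = 0
ans = 0*3 = 0
a = 0//4 = 0
ans = 6-0 = 6
ans = 6+0 = 6
a = 0*6 = 0
a = 0*6 = 0
acc = 0*6 = 0
v = 0%5 = 0
ans = 0//4 = 0
acc = 0%5 = 0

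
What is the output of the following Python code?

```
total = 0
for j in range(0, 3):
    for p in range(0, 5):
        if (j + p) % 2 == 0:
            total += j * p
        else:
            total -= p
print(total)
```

2

j=0,p=0: even sum, total = 0+0 = 0
j=0,p=1: odd sum, total = 0-1 = -1
j=0,p=2: even sum, total = (-1)+0 = -1
j=0,p=3: odd sum, total = (-1)-3 = -4
j=0,p=4: even sum, total = (-4)+0 = -4
j=1,p=0: odd sum, total = (-4)-0 = -4
j=1,p=1: even sum, total = (-4)+1 = -3
j=1,p=2: odd sum, total = (-3)-2 = -5
j=1,p=3: even sum, total = (-5)+3 = -2
j=1,p=4: odd sum, total = (-2)-4 = -6
j=2,p=0: even sum, total = (-6)+0 = -6
j=2,p=1: odd sum, total = (-6)-1 = -7
j=2,p=2: even sum, total = (-7)+4 = -3
j=2,p=3: odd sum, total = (-3)-3 = -6
j=2,p=4: even sum, total = (-6)+8 = 2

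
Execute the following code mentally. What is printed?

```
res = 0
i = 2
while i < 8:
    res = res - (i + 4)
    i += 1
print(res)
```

-51

i=2: res = 0-6 = -6
i=3: res = (-6)-7 = -13
i=4: res = (-13)-8 = -21
i=5: res = (-21)-9 = -30
i=6: res = (-30)-10 = -40
i=7: res = (-40)-11 = -51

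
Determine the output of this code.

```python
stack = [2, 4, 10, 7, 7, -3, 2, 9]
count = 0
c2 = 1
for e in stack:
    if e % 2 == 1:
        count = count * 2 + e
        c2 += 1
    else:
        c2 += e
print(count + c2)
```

110

e=2: not odd; c2=3
e=4: not odd; c2=7
e=10: not odd; c2=17
e=7: odd, count = 0*2+7 = 7; c2=18
e=7: odd, count = 7*2+7 = 21; c2=19
e=-3: odd, count = 21*2+(-3) = 39; c2=20
e=2: not odd; c2=22
e=9: odd, count = 39*2+9 = 87; c2=23
count+c2 = 87+23 = 110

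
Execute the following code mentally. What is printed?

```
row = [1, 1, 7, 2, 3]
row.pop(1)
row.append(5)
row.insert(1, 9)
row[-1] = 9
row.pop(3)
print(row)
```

pop(1) removes 1 → [1, 7, 2, 3]
append 5 → [1, 7, 2, 3, 5]
insert 9 at 1 → [1, 9, 7, 2, 3, 5]
row[-1] = 9 → [1, 9, 7, 2, 3, 9]
pop(3) removes 2 → [1, 9, 7, 3, 9]

[1, 9, 7, 3, 9]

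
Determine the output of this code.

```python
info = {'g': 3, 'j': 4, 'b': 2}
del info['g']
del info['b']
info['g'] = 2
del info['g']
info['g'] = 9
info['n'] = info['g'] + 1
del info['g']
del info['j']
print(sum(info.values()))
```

10

del 'g' → {'j': 4, 'b': 2}
del 'b' → {'j': 4}
info['g'] = 2 → {'j': 4, 'g': 2}
del 'g' → {'j': 4}
info['g'] = 9 → {'j': 4, 'g': 9}
info['n'] = info['g']+1 = 10 → {'j': 4, 'g': 9, 'n': 10}
del 'g' → {'j': 4, 'n': 10}
del 'j' → {'n': 10}
sum of values = 10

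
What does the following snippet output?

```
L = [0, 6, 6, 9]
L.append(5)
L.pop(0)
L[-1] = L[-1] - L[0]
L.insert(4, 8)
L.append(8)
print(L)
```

[6, 6, 9, -1, 8, 8]

append 5 → [0, 6, 6, 9, 5]
pop(0) removes 0 → [6, 6, 9, 5]
L[-1] = L[-1]-L[0] = 5-6 = -1 → [6, 6, 9, -1]
insert 8 at 4 → [6, 6, 9, -1, 8]
append 8 → [6, 6, 9, -1, 8, 8]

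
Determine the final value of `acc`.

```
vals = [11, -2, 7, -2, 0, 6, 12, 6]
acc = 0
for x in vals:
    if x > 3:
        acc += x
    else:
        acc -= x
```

46

x=11: >3, acc = 0+11 = 11
x=-2: not >3, acc = 11-(-2) = 13
x=7: >3, acc = 13+7 = 20
x=-2: not >3, acc = 20-(-2) = 22
x=0: not >3, acc = 22-0 = 22
x=6: >3, acc = 22+6 = 28
x=12: >3, acc = 28+12 = 40
x=6: >3, acc = 40+6 = 46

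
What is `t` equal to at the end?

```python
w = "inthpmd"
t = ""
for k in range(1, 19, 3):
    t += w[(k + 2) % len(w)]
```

'hdtmnp'

k=1: add w[3]='h' → 'h'
k=4: add w[6]='d' → 'hd'
k=7: add w[2]='t' → 'hdt'
k=10: add w[5]='m' → 'hdtm'
k=13: add w[1]='n' → 'hdtmn'
k=16: add w[4]='p' → 'hdtmnp'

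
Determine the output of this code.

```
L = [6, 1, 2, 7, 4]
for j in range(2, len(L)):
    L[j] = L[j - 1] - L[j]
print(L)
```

j=2: L[2] = 1-2 = -1 → [6, 1, -1, 7, 4]
j=3: L[3] = (-1)-7 = -8 → [6, 1, -1, -8, 4]
j=4: L[4] = (-8)-4 = -12 → [6, 1, -1, -8, -12]

[6, 1, -1, -8, -12]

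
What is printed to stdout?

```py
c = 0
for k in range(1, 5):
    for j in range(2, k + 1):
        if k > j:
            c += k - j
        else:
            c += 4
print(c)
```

16

k=2,j=2: not 2>2, c = 0+4 = 4
k=3,j=2: 3>2, c = 4+1 = 5
k=3,j=3: not 3>3, c = 5+4 = 9
k=4,j=2: 4>2, c = 9+2 = 11
k=4,j=3: 4>3, c = 11+1 = 12
k=4,j=4: not 4>4, c = 12+4 = 16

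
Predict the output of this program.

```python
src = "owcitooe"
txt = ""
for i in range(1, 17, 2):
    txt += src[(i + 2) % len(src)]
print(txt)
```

i=1: add src[3]='i' → 'i'
i=3: add src[5]='o' → 'io'
i=5: add src[7]='e' → 'ioe'
i=7: add src[1]='w' → 'ioew'
i=9: add src[3]='i' → 'ioewi'
i=11: add src[5]='o' → 'ioewio'
i=13: add src[7]='e' → 'ioewioe'
i=15: add src[1]='w' → 'ioewioew'

ioewioew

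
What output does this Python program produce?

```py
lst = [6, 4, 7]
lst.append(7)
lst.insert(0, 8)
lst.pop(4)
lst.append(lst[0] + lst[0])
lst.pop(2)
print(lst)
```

[8, 6, 7, 16]

append 7 → [6, 4, 7, 7]
insert 8 at 0 → [8, 6, 4, 7, 7]
pop(4) removes 7 → [8, 6, 4, 7]
append lst[0]+lst[0] = 8+8 = 16 → [8, 6, 4, 7, 16]
pop(2) removes 4 → [8, 6, 7, 16]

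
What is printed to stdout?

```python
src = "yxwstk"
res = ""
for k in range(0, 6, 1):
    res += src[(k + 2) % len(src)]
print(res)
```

wstkyx

k=0: add src[2]='w' → 'w'
k=1: add src[3]='s' → 'ws'
k=2: add src[4]='t' → 'wst'
k=3: add src[5]='k' → 'wstk'
k=4: add src[0]='y' → 'wstky'
k=5: add src[1]='x' → 'wstkyx'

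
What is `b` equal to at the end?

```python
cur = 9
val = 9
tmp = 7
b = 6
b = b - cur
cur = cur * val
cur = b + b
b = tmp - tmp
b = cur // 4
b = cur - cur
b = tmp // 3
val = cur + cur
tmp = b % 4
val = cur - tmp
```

b = 6-9 = -3
cur = 9*9 = 81
cur = (-3)+(-3) = -6
b = 7-7 = 0
b = (-6)//4 = -2
b = (-6)-(-6) = 0
b = 7//3 = 2
val = (-6)+(-6) = -12
tmp = 2%4 = 2
val = (-6)-2 = -8

2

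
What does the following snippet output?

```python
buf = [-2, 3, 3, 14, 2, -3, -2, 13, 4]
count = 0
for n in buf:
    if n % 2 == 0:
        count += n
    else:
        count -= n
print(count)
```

0

n=-2: even, count = 0+(-2) = -2
n=3: not even, count = (-2)-3 = -5
n=3: not even, count = (-5)-3 = -8
n=14: even, count = (-8)+14 = 6
n=2: even, count = 6+2 = 8
n=-3: not even, count = 8-(-3) = 11
n=-2: even, count = 11+(-2) = 9
n=13: not even, count = 9-13 = -4
n=4: even, count = (-4)+4 = 0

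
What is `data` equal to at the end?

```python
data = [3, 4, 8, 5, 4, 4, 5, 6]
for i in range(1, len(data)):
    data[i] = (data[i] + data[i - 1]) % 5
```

i=1: data[1] = (4+3)%5 = 2 → [3, 2, 8, 5, 4, 4, 5, 6]
i=2: data[2] = (8+2)%5 = 0 → [3, 2, 0, 5, 4, 4, 5, 6]
i=3: data[3] = (5+0)%5 = 0 → [3, 2, 0, 0, 4, 4, 5, 6]
i=4: data[4] = (4+0)%5 = 4 → [3, 2, 0, 0, 4, 4, 5, 6]
i=5: data[5] = (4+4)%5 = 3 → [3, 2, 0, 0, 4, 3, 5, 6]
i=6: data[6] = (5+3)%5 = 3 → [3, 2, 0, 0, 4, 3, 3, 6]
i=7: data[7] = (6+3)%5 = 4 → [3, 2, 0, 0, 4, 3, 3, 4]

[3, 2, 0, 0, 4, 3, 3, 4]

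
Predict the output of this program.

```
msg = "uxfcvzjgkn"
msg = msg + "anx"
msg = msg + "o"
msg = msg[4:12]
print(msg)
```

vzjgknan

+ 'anx' → 'uxfcvzjgknanx'
+ 'o' → 'uxfcvzjgknanxo'
slice [4:12] → 'vzjgknan'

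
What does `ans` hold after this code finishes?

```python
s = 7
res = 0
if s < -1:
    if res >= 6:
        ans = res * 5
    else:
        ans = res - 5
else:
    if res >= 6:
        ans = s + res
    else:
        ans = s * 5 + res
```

35

s=7, res=0
s < -1 is False; res >= 6 is False
→ ans = s * 5 + res = 35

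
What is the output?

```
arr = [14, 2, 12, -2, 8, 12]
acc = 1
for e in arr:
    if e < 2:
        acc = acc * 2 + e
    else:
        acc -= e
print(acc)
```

e=14: not <2, acc = 1-14 = -13
e=2: not <2, acc = (-13)-2 = -15
e=12: not <2, acc = (-15)-12 = -27
e=-2: <2, acc = (-27)*2+(-2) = -56
e=8: not <2, acc = (-56)-8 = -64
e=12: not <2, acc = (-64)-12 = -76

-76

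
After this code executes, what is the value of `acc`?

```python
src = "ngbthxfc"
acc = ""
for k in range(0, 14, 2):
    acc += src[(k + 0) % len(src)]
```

'nbhfnbh'

k=0: add src[0]='n' → 'n'
k=2: add src[2]='b' → 'nb'
k=4: add src[4]='h' → 'nbh'
k=6: add src[6]='f' → 'nbhf'
k=8: add src[0]='n' → 'nbhfn'
k=10: add src[2]='b' → 'nbhfnb'
k=12: add src[4]='h' → 'nbhfnbh'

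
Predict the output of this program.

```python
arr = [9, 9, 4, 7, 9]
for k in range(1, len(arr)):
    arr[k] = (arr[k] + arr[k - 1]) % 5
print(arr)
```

k=1: arr[1] = (9+9)%5 = 3 → [9, 3, 4, 7, 9]
k=2: arr[2] = (4+3)%5 = 2 → [9, 3, 2, 7, 9]
k=3: arr[3] = (7+2)%5 = 4 → [9, 3, 2, 4, 9]
k=4: arr[4] = (9+4)%5 = 3 → [9, 3, 2, 4, 3]

[9, 3, 2, 4, 3]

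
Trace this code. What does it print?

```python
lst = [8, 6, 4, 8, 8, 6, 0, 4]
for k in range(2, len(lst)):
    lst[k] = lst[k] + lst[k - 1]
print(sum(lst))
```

168

k=2: lst[2] = 4+6 = 10 → [8, 6, 10, 8, 8, 6, 0, 4]
k=3: lst[3] = 8+10 = 18 → [8, 6, 10, 18, 8, 6, 0, 4]
k=4: lst[4] = 8+18 = 26 → [8, 6, 10, 18, 26, 6, 0, 4]
k=5: lst[5] = 6+26 = 32 → [8, 6, 10, 18, 26, 32, 0, 4]
k=6: lst[6] = 0+32 = 32 → [8, 6, 10, 18, 26, 32, 32, 4]
k=7: lst[7] = 4+32 = 36 → [8, 6, 10, 18, 26, 32, 32, 36]
sum = 168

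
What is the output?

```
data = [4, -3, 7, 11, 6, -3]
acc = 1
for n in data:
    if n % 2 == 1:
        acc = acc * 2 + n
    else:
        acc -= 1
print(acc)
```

21

n=4: not odd, acc = 1-1 = 0
n=-3: odd, acc = 0*2+(-3) = -3
n=7: odd, acc = (-3)*2+7 = 1
n=11: odd, acc = 1*2+11 = 13
n=6: not odd, acc = 13-1 = 12
n=-3: odd, acc = 12*2+(-3) = 21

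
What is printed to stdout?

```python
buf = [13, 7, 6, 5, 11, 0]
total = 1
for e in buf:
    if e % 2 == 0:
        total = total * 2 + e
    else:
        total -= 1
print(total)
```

4

e=13: not even, total = 1-1 = 0
e=7: not even, total = 0-1 = -1
e=6: even, total = (-1)*2+6 = 4
e=5: not even, total = 4-1 = 3
e=11: not even, total = 3-1 = 2
e=0: even, total = 2*2+0 = 4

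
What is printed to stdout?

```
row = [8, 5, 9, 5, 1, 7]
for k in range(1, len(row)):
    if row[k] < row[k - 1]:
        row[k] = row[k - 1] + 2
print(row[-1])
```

k=1: 5<8, row[1] = 8+2 = 10 → [8, 10, 9, 5, 1, 7]
k=2: 9<10, row[2] = 10+2 = 12 → [8, 10, 12, 5, 1, 7]
k=3: 5<12, row[3] = 12+2 = 14 → [8, 10, 12, 14, 1, 7]
k=4: 1<14, row[4] = 14+2 = 16 → [8, 10, 12, 14, 16, 7]
k=5: 7<16, row[5] = 16+2 = 18 → [8, 10, 12, 14, 16, 18]

18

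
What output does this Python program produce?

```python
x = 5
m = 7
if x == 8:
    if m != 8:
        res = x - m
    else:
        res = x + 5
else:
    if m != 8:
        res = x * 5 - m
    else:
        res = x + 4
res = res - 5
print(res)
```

13

x=5, m=7
x == 8 is False; m != 8 is True
→ res = x * 5 - m = 18
res = 18-5 = 13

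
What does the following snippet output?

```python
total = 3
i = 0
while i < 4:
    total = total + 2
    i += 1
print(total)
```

11

i=0: total = 3+2 = 5
i=1: total = 5+2 = 7
i=2: total = 7+2 = 9
i=3: total = 9+2 = 11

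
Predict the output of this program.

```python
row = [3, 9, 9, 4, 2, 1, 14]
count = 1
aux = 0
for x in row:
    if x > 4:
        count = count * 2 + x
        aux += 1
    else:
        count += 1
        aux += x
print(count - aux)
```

77

x=3: not >4, count = 1+1 = 2; aux=3
x=9: >4, count = 2*2+9 = 13; aux=4
x=9: >4, count = 13*2+9 = 35; aux=5
x=4: not >4, count = 35+1 = 36; aux=9
x=2: not >4, count = 36+1 = 37; aux=11
x=1: not >4, count = 37+1 = 38; aux=12
x=14: >4, count = 38*2+14 = 90; aux=13
count-aux = 90-13 = 77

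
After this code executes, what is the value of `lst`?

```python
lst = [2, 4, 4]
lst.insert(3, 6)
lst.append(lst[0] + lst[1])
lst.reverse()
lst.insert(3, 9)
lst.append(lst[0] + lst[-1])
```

[6, 6, 4, 9, 4, 2, 8]

insert 6 at 3 → [2, 4, 4, 6]
append lst[0]+lst[1] = 2+4 = 6 → [2, 4, 4, 6, 6]
reverse → [6, 6, 4, 4, 2]
insert 9 at 3 → [6, 6, 4, 9, 4, 2]
append lst[0]+lst[-1] = 6+2 = 8 → [6, 6, 4, 9, 4, 2, 8]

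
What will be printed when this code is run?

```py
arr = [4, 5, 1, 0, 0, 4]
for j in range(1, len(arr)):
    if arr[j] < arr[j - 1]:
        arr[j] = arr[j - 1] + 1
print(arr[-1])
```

9

j=1: 5>=4, unchanged → [4, 5, 1, 0, 0, 4]
j=2: 1<5, arr[2] = 5+1 = 6 → [4, 5, 6, 0, 0, 4]
j=3: 0<6, arr[3] = 6+1 = 7 → [4, 5, 6, 7, 0, 4]
j=4: 0<7, arr[4] = 7+1 = 8 → [4, 5, 6, 7, 8, 4]
j=5: 4<8, arr[5] = 8+1 = 9 → [4, 5, 6, 7, 8, 9]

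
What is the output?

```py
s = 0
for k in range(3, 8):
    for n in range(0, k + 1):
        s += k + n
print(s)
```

k=3,n=0: s = 0+3 = 3
k=3,n=1: s = 3+4 = 7
k=3,n=2: s = 7+5 = 12
k=3,n=3: s = 12+6 = 18
k=4,n=0: s = 18+4 = 22
k=4,n=1: s = 22+5 = 27
k=4,n=2: s = 27+6 = 33
k=4,n=3: s = 33+7 = 40
k=4,n=4: s = 40+8 = 48
k=5,n=0: s = 48+5 = 53
k=5,n=1: s = 53+6 = 59
k=5,n=2: s = 59+7 = 66
k=5,n=3: s = 66+8 = 74
k=5,n=4: s = 74+9 = 83
k=5,n=5: s = 83+10 = 93
k=6,n=0: s = 93+6 = 99
k=6,n=1: s = 99+7 = 106
k=6,n=2: s = 106+8 = 114
k=6,n=3: s = 114+9 = 123
k=6,n=4: s = 123+10 = 133
k=6,n=5: s = 133+11 = 144
k=6,n=6: s = 144+12 = 156
k=7,n=0: s = 156+7 = 163
k=7,n=1: s = 163+8 = 171
k=7,n=2: s = 171+9 = 180
k=7,n=3: s = 180+10 = 190
k=7,n=4: s = 190+11 = 201
k=7,n=5: s = 201+12 = 213
k=7,n=6: s = 213+13 = 226
k=7,n=7: s = 226+14 = 240

240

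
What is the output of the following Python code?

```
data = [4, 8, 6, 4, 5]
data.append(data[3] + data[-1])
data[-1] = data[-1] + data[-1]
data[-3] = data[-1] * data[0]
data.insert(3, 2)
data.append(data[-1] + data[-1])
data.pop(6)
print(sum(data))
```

133

append data[3]+data[-1] = 4+5 = 9 → [4, 8, 6, 4, 5, 9]
data[-1] = data[-1]+data[-1] = 9+9 = 18 → [4, 8, 6, 4, 5, 18]
data[-3] = data[-1]*data[0] = 18*4 = 72 → [4, 8, 6, 72, 5, 18]
insert 2 at 3 → [4, 8, 6, 2, 72, 5, 18]
append data[-1]+data[-1] = 18+18 = 36 → [4, 8, 6, 2, 72, 5, 18, 36]
pop(6) removes 18 → [4, 8, 6, 2, 72, 5, 36]
sum = 133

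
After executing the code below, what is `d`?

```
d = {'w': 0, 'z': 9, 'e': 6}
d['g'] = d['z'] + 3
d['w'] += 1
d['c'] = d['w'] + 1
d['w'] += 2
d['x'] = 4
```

{'w': 3, 'z': 9, 'e': 6, 'g': 12, 'c': 2, 'x': 4}

d['g'] = d['z']+3 = 12 → {'w': 0, 'z': 9, 'e': 6, 'g': 12}
d['w'] = 0+1 = 1 → {'w': 1, 'z': 9, 'e': 6, 'g': 12}
d['c'] = d['w']+1 = 2 → {'w': 1, 'z': 9, 'e': 6, 'g': 12, 'c': 2}
d['w'] = 1+2 = 3 → {'w': 3, 'z': 9, 'e': 6, 'g': 12, 'c': 2}
d['x'] = 4 → {'w': 3, 'z': 9, 'e': 6, 'g': 12, 'c': 2, 'x': 4}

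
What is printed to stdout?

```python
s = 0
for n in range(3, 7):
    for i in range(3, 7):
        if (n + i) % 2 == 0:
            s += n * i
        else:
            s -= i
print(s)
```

128

n=3,i=3: even sum, s = 0+9 = 9
n=3,i=4: odd sum, s = 9-4 = 5
n=3,i=5: even sum, s = 5+15 = 20
n=3,i=6: odd sum, s = 20-6 = 14
n=4,i=3: odd sum, s = 14-3 = 11
n=4,i=4: even sum, s = 11+16 = 27
n=4,i=5: odd sum, s = 27-5 = 22
n=4,i=6: even sum, s = 22+24 = 46
n=5,i=3: even sum, s = 46+15 = 61
n=5,i=4: odd sum, s = 61-4 = 57
n=5,i=5: even sum, s = 57+25 = 82
n=5,i=6: odd sum, s = 82-6 = 76
n=6,i=3: odd sum, s = 76-3 = 73
n=6,i=4: even sum, s = 73+24 = 97
n=6,i=5: odd sum, s = 97-5 = 92
n=6,i=6: even sum, s = 92+36 = 128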